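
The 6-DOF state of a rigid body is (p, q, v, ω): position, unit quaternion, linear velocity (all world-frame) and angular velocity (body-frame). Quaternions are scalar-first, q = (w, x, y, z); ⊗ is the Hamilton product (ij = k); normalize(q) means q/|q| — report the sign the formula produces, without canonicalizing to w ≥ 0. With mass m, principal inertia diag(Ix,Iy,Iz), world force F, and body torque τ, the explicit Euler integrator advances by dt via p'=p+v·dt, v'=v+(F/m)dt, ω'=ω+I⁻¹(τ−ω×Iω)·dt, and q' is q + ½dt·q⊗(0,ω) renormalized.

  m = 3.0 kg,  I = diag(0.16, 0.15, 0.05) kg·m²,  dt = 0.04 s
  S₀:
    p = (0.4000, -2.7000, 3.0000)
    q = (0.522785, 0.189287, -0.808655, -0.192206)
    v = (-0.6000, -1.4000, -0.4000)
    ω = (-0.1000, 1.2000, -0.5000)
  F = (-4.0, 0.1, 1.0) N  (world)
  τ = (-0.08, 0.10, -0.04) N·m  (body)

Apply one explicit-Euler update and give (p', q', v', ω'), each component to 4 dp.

α = I⁻¹(τ − ω×Iω) = (-0.8750, 0.6300, -0.8240)
ω + α·dt = (-0.1350, 1.2252, -0.5330)
q⊗(0,ω) = (0.8932117, 0.5826962, 0.7412061, -0.1151136)
q + ½dt·q⊗(0,ω), renormalized = (0.5405, 0.2009, -0.7936, -0.1944)
a = F/m = (-1.3333, 0.0333, 0.3333)
new position p' = (0.3760, -2.7560, 2.9840)
v + (F/m)dt = (-0.6533, -1.3987, -0.3867)

p' = (0.3760, -2.7560, 2.9840)
q' = (0.5405, 0.2009, -0.7936, -0.1944)
v' = (-0.6533, -1.3987, -0.3867)
ω' = (-0.1350, 1.2252, -0.5330)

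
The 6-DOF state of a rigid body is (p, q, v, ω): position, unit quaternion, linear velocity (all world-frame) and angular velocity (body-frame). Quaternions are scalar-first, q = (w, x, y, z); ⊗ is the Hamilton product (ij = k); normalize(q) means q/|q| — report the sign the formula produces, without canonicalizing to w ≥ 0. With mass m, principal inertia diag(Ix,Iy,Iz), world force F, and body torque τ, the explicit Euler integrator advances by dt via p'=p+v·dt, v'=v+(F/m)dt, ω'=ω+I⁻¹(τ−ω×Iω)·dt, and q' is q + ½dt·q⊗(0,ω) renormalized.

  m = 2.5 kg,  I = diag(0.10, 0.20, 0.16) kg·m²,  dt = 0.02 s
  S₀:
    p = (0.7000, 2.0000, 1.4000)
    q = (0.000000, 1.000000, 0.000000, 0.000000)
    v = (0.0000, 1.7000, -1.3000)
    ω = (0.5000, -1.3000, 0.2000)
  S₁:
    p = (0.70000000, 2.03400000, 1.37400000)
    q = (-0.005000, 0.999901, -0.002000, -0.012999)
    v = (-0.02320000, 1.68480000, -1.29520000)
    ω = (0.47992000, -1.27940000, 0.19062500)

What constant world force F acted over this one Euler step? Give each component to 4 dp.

F = (-2.9000, -1.9000, 0.6000)

Δv = v₁−v₀ = (-0.02320000, -0.01520000, 0.00480000)
F = m·Δv/dt = (-2.9000, -1.9000, 0.6000)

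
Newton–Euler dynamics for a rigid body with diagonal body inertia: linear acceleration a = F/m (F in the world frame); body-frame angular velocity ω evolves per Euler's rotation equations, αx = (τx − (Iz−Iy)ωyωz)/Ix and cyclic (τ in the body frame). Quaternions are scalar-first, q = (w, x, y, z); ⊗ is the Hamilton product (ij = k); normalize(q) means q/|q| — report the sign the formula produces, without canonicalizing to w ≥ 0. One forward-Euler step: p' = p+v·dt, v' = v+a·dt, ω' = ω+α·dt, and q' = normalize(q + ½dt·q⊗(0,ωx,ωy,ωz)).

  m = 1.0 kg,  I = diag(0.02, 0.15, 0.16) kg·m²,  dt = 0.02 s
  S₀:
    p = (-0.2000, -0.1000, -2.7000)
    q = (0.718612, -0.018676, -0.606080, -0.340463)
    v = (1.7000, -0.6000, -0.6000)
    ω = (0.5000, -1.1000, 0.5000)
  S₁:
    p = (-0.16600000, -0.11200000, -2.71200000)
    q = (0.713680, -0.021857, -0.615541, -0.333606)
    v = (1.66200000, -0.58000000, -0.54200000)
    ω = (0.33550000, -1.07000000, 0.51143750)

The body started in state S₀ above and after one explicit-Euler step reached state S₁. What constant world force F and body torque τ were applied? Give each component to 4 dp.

velocity change Δv = (-0.03800000, 0.02000000, 0.05800000)
F = m·Δv/dt = (-1.9000, 1.0000, 2.9000)
ω₁ − ω₀ = (-0.16450000, 0.03000000, 0.01143750)
I·α + gyro = (-0.1700, 0.1900, 0.0200)

F = (-1.9000, 1.0000, 2.9000)
τ = (-0.1700, 0.1900, 0.0200)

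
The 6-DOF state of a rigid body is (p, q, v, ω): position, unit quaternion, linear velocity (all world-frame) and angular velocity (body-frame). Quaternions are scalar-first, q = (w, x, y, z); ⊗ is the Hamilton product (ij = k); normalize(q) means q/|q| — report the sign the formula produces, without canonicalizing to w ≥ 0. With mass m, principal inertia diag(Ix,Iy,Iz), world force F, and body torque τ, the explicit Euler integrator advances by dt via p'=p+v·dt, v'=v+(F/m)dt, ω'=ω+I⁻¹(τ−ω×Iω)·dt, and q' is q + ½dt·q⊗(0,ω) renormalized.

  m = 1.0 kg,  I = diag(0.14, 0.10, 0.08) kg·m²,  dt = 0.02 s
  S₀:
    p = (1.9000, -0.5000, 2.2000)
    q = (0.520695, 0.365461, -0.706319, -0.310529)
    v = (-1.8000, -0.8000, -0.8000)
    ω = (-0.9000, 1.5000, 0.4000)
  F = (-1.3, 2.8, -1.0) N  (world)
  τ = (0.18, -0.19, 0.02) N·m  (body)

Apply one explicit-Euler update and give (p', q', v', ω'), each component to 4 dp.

p' = (1.8640, -0.5160, 2.1840)
q' = (0.5357, 0.3625, -0.6971, -0.3093)
v' = (-1.8260, -0.7440, -0.8200)
ω' = (-0.8726, 1.4663, 0.3915)

ω×(Iω) gyroscopic = (-0.0120, -0.0216, 0.0540)
α = I⁻¹(τ − ω×Iω) = (1.3714, -1.6840, -0.4250)
ω' = ω + α·dt = (-0.8726, 1.4663, 0.3915)
2q̇ = q⊗(0,ω) = (1.5126050, -0.2853596, 0.9143342, 0.1207824)
q' = normalize(q + ½dt·q⊗(0,ω)) = (0.5357, 0.3625, -0.6971, -0.3093)
linear accel F/m = (-1.3000, 2.8000, -1.0000)
p' = p + v·dt = (1.8640, -0.5160, 2.1840)
new velocity v' = (-1.8260, -0.7440, -0.8200)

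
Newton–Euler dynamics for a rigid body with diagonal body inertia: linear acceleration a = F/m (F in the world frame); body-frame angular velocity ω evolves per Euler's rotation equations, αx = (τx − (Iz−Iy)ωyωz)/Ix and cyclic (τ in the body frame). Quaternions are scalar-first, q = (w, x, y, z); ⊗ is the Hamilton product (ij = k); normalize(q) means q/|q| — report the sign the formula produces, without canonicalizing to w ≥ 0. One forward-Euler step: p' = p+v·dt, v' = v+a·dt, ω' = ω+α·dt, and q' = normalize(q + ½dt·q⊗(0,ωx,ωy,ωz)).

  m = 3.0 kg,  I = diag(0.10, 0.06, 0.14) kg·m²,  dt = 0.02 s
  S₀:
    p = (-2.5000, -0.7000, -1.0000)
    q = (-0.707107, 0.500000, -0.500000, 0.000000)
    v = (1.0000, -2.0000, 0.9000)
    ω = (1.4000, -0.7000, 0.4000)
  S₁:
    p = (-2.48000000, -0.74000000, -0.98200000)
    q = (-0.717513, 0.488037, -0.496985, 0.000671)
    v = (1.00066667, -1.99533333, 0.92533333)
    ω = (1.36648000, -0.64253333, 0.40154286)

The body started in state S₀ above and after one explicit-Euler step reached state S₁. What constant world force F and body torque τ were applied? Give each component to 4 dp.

F = (0.1000, 0.7000, 3.8000)
τ = (-0.1900, 0.1500, 0.0500)

v₁ − v₀ = (0.00066667, 0.00466667, 0.02533333)
F = m·Δv/dt = (0.1000, 0.7000, 3.8000)
Δω = ω₁−ω₀ = (-0.03352000, 0.05746667, 0.00154286)
precession coupling = (-0.0224, -0.0224, 0.0392)
applied torque τ = (-0.1900, 0.1500, 0.0500)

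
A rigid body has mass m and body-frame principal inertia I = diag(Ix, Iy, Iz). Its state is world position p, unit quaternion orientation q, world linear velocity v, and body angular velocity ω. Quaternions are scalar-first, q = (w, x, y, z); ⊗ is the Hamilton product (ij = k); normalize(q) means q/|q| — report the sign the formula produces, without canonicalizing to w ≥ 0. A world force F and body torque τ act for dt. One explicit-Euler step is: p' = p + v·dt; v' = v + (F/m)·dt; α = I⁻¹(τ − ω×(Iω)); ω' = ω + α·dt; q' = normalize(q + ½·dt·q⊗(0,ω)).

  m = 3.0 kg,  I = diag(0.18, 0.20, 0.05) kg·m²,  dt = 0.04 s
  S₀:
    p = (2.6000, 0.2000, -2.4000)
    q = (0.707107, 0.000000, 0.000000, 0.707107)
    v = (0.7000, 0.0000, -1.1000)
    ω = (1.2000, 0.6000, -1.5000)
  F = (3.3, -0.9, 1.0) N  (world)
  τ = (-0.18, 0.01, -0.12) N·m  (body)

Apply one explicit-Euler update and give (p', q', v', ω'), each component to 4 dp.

p' = (2.6280, 0.2000, -2.4440)
q' = (0.7277, 0.0085, 0.0254, 0.6853)
v' = (0.7440, -0.0120, -1.0867)
ω' = (1.1300, 0.6488, -1.6075)

a = (1.1000, -0.3000, 0.3333)
p' = p + v·dt = (2.6280, 0.2000, -2.4440)
new velocity v' = (0.7440, -0.0120, -1.0867)
α = I⁻¹(τ − ω×Iω) = (-1.7500, 1.2200, -2.6880)
ω + α·dt = (1.1300, 0.6488, -1.6075)
q⊗(0,ω) = (1.0606605, 0.4242642, 1.2727926, -1.0606605)
updated quaternion q' = (0.7277, 0.0085, 0.0254, 0.6853)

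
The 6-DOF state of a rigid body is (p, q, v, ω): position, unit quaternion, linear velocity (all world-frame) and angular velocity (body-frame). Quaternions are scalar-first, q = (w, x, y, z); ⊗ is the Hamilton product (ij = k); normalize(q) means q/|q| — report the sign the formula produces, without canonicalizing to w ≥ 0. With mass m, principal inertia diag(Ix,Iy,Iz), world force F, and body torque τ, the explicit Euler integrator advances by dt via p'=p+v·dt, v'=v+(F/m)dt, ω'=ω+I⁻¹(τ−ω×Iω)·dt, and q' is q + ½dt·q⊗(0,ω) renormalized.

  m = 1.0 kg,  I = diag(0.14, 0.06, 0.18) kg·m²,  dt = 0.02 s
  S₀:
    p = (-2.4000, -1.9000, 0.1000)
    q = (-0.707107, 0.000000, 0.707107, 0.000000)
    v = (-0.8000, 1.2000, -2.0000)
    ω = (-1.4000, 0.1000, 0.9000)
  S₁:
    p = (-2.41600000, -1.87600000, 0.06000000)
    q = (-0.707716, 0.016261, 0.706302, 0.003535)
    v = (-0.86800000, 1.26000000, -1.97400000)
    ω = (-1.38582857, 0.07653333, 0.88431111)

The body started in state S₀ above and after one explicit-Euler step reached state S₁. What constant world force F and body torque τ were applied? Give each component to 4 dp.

F = (-3.4000, 3.0000, 1.3000)
τ = (0.1100, -0.0200, -0.1300)

ω₁ − ω₀ = (0.01417143, -0.02346667, -0.01568889)
ω₀×(Iω₀) = (0.0108, 0.0504, 0.0112)
τ = I·(Δω/dt) + ω₀×(Iω₀) = (0.1100, -0.0200, -0.1300)
v₁ − v₀ = (-0.06800000, 0.06000000, 0.02600000)
m·(v₁−v₀)/dt = (-3.4000, 3.0000, 1.3000)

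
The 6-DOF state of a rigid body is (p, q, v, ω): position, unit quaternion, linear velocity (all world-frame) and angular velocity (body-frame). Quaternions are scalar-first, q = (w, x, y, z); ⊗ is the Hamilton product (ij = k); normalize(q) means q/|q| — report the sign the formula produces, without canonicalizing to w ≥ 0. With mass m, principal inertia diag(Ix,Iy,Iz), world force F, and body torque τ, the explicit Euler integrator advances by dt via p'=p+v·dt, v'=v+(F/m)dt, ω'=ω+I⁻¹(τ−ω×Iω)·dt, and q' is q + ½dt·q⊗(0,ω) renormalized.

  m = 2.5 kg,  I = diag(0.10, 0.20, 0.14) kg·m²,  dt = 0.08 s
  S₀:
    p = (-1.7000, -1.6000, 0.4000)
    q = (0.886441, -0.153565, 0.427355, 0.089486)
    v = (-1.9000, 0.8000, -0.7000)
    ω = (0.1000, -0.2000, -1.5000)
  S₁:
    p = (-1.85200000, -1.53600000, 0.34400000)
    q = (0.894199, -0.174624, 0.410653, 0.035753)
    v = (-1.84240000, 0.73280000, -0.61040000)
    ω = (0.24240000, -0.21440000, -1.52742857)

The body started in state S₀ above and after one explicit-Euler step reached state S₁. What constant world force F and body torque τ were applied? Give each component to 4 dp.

Δv = v₁−v₀ = (0.05760000, -0.06720000, 0.08960000)
m·(v₁−v₀)/dt = (1.8000, -2.1000, 2.8000)
ω₁ − ω₀ = (0.14240000, -0.01440000, -0.02742857)
I·α + gyro = (0.1600, -0.0300, -0.0500)

F = (1.8000, -2.1000, 2.8000)
τ = (0.1600, -0.0300, -0.0500)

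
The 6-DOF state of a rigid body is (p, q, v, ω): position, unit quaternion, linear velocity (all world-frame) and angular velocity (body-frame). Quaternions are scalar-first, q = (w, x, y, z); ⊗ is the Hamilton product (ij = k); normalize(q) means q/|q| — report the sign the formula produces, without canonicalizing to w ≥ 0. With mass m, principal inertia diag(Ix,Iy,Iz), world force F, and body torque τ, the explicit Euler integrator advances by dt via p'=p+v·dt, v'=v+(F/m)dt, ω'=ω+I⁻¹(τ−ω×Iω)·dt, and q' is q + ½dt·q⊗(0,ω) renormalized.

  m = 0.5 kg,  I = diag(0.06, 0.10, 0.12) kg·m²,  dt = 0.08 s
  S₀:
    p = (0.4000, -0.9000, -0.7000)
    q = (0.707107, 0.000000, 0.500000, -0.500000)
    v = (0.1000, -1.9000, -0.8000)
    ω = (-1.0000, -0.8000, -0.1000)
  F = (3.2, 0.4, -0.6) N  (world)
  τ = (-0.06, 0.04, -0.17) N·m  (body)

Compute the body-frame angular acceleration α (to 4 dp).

precession coupling ω×(Iω) = (0.0016, -0.0060, 0.0320)
(τ − ω×Iω)/I = (-1.0267, 0.4600, -1.6833)

α = (-1.0267, 0.4600, -1.6833)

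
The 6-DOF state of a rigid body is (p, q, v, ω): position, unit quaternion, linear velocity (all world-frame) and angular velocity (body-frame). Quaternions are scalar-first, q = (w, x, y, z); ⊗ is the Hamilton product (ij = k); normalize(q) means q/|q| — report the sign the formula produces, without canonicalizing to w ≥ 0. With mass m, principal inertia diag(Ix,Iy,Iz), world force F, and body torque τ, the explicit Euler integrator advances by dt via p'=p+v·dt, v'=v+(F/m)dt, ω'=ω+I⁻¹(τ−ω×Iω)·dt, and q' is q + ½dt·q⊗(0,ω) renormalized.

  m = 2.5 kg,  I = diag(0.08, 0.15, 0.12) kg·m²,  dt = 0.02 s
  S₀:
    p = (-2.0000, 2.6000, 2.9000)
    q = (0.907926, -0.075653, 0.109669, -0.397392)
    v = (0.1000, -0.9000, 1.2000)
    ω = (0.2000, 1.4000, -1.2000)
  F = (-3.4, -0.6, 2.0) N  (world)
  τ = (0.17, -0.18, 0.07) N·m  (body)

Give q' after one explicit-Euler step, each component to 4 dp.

q' = (0.9016, -0.0696, 0.1207, -0.4095)

Hamilton product q⊗(0,ω) = (-0.6152764, 0.6063312, 1.1008344, -1.2173592)
updated quaternion q' = (0.9016, -0.0696, 0.1207, -0.4095)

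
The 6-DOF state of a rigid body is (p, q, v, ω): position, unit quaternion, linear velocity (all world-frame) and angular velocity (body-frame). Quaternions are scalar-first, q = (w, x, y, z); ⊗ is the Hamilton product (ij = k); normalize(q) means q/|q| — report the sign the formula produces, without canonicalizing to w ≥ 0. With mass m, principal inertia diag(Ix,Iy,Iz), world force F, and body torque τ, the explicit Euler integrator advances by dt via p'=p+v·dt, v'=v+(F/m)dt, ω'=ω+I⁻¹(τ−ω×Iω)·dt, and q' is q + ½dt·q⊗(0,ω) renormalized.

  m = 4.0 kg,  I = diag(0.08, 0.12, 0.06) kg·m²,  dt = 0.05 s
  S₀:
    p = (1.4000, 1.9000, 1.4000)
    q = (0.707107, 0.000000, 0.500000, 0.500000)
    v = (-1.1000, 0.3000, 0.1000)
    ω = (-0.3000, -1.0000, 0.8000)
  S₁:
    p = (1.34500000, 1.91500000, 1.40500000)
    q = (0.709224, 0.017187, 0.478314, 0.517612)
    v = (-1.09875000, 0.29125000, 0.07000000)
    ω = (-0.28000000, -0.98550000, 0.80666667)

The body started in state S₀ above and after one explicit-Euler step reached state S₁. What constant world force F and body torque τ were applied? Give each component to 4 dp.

F = (0.1000, -0.7000, -2.4000)
τ = (0.0800, 0.0300, 0.0200)

ω₁ − ω₀ = (0.02000000, 0.01450000, 0.00666667)
τ = I·(Δω/dt) + ω₀×(Iω₀) = (0.0800, 0.0300, 0.0200)
velocity change Δv = (0.00125000, -0.00875000, -0.03000000)
applied force F = (0.1000, -0.7000, -2.4000)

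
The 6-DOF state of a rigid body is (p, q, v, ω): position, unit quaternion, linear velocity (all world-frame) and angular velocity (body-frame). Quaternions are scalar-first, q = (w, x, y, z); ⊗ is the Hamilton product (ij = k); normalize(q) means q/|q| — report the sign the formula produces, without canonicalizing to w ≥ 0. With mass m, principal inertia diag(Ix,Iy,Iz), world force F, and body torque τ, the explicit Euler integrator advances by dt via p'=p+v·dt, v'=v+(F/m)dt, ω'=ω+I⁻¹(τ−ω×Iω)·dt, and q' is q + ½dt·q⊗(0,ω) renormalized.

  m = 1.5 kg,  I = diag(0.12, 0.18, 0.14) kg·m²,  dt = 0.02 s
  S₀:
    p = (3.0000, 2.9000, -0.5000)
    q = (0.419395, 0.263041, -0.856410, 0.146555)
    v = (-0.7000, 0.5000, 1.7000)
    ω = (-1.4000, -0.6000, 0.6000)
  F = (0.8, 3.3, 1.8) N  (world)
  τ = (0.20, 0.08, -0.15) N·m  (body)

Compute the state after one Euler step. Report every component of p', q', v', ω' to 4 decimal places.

(τ − ω×Iω)/I = (1.5467, 0.3511, -1.4314)
ω + α·dt = (-1.3691, -0.5930, 0.5714)
2q̇ = q⊗(0,ω) = (-0.2335216, -1.0130660, -0.6146386, -1.1051616)
q' = normalize(q + ½dt·q⊗(0,ω)) = (0.4170, 0.2529, -0.8624, 0.1355)
p + v·dt = (2.9860, 2.9100, -0.4660)
v + (F/m)dt = (-0.6893, 0.5440, 1.7240)

p' = (2.9860, 2.9100, -0.4660)
q' = (0.4170, 0.2529, -0.8624, 0.1355)
v' = (-0.6893, 0.5440, 1.7240)
ω' = (-1.3691, -0.5930, 0.5714)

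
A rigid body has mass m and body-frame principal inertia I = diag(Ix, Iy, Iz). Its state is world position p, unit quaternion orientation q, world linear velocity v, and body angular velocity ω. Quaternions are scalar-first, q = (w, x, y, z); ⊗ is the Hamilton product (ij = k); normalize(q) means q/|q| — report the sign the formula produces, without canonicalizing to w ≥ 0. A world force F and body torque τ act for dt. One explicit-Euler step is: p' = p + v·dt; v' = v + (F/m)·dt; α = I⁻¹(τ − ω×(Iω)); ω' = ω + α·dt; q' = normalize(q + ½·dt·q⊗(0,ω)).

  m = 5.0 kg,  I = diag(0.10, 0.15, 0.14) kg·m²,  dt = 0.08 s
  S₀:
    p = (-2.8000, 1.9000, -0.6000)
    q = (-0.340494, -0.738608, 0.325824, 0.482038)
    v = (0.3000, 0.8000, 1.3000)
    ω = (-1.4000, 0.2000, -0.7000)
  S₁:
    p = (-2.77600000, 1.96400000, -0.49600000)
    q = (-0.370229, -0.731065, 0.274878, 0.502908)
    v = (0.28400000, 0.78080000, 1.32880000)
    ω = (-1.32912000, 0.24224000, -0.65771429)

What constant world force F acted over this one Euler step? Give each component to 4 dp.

v₁ − v₀ = (-0.01600000, -0.01920000, 0.02880000)
m·(v₁−v₀)/dt = (-1.0000, -1.2000, 1.8000)

F = (-1.0000, -1.2000, 1.8000)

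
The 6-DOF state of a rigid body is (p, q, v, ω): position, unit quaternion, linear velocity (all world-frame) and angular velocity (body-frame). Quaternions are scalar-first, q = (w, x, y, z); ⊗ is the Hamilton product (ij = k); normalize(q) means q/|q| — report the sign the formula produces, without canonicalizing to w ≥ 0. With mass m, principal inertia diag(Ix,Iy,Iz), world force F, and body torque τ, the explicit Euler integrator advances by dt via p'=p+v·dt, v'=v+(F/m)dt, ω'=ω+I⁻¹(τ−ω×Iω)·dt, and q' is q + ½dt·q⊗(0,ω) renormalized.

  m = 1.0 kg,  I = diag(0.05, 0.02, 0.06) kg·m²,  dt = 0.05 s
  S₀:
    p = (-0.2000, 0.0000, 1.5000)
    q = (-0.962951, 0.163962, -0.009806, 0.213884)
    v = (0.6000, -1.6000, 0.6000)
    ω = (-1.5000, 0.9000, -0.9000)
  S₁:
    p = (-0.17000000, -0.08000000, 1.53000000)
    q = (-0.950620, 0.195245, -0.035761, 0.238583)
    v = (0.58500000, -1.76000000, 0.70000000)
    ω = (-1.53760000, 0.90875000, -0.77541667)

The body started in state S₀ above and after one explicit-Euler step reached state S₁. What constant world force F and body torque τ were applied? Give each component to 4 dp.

rate change Δω = (-0.03760000, 0.00875000, 0.12458333)
ω₀×(Iω₀) = (-0.0324, -0.0135, 0.0405)
applied torque τ = (-0.0700, -0.0100, 0.1900)
v₁ − v₀ = (-0.01500000, -0.16000000, 0.10000000)
F = m·Δv/dt = (-0.3000, -3.2000, 2.0000)

F = (-0.3000, -3.2000, 2.0000)
τ = (-0.0700, -0.0100, 0.1900)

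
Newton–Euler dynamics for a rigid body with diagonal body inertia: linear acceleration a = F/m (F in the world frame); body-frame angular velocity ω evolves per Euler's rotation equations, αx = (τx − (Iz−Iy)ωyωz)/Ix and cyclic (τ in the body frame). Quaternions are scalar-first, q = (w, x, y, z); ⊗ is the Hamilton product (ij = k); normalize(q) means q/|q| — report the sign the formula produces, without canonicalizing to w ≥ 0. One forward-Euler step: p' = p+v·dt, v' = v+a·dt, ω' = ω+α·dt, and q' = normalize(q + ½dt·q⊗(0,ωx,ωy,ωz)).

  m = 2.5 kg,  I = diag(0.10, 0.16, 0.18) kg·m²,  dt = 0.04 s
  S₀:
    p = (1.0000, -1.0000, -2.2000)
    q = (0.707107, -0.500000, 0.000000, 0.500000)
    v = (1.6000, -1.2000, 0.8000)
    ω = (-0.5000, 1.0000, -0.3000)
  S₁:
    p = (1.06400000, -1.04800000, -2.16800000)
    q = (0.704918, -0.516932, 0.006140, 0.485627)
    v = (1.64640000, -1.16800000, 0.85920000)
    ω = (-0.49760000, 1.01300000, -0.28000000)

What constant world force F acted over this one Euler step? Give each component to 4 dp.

F = (2.9000, 2.0000, 3.7000)

v₁ − v₀ = (0.04640000, 0.03200000, 0.05920000)
m·(v₁−v₀)/dt = (2.9000, 2.0000, 3.7000)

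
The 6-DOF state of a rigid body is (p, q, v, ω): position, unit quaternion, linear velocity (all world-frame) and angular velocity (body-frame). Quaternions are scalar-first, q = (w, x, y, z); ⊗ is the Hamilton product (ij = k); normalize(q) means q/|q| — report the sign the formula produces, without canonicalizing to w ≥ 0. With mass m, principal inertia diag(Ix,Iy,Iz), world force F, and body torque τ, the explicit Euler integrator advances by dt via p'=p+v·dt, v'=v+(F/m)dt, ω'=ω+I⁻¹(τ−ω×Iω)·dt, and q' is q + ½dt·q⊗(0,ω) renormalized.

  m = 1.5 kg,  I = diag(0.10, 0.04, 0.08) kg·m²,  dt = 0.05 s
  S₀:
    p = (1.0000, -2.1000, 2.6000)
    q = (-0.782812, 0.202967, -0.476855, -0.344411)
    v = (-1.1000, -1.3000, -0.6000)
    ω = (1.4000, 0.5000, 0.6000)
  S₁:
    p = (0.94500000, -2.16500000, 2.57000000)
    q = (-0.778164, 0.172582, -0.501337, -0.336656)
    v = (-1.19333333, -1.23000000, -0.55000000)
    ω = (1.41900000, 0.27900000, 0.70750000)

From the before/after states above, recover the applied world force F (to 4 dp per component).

Δv = v₁−v₀ = (-0.09333333, 0.07000000, 0.05000000)
m·(v₁−v₀)/dt = (-2.8000, 2.1000, 1.5000)

F = (-2.8000, 2.1000, 1.5000)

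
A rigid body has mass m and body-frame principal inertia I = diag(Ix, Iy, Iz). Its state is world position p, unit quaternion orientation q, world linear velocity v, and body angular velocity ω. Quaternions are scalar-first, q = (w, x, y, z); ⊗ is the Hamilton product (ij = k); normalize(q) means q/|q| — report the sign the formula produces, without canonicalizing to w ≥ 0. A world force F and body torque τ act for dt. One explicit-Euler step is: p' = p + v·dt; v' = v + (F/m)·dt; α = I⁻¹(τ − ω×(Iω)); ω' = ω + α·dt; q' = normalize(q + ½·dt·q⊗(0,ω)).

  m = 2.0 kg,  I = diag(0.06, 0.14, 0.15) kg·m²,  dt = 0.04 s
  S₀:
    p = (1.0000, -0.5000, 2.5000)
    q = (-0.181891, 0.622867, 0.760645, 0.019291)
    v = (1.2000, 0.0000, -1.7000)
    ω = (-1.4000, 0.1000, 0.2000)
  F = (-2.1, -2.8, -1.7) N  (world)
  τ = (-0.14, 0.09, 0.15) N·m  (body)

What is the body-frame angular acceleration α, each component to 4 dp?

precession coupling ω×(Iω) = (0.0002, 0.0252, -0.0112)
(τ − ω×Iω)/I = (-2.3367, 0.4629, 1.0747)

α = (-2.3367, 0.4629, 1.0747)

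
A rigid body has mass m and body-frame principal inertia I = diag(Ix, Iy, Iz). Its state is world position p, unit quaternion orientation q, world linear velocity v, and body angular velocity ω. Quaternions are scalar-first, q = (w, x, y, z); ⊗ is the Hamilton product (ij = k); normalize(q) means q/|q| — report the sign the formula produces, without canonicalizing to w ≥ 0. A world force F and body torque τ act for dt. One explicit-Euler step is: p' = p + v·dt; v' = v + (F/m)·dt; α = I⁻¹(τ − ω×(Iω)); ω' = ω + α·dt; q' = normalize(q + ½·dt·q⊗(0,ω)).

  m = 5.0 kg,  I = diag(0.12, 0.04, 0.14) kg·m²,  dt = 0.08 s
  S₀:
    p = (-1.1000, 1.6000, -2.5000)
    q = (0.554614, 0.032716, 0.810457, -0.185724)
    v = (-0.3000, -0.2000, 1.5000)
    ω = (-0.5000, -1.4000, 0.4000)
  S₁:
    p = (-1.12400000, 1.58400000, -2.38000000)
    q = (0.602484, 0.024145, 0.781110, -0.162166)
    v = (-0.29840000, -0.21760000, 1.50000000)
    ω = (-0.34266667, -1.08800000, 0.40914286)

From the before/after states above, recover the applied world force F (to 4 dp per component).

F = (0.1000, -1.1000, 0.0000)

velocity change Δv = (0.00160000, -0.01760000, 0.00000000)
applied force F = (0.1000, -1.1000, 0.0000)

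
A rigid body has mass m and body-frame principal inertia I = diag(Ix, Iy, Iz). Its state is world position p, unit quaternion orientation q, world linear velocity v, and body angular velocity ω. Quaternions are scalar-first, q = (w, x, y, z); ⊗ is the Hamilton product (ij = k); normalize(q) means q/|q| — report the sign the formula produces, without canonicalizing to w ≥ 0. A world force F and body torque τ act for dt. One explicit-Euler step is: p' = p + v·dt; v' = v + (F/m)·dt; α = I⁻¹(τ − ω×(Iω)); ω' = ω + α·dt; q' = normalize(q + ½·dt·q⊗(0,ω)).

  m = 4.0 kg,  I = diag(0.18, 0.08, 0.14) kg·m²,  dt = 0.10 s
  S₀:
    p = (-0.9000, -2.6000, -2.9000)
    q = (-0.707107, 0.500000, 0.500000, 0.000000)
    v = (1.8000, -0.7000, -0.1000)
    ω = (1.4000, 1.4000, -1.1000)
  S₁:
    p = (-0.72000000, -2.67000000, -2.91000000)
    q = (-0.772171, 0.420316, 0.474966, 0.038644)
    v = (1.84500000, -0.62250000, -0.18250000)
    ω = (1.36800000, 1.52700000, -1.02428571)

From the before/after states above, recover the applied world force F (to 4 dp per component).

F = (1.8000, 3.1000, -3.3000)

velocity change Δv = (0.04500000, 0.07750000, -0.08250000)
F = m·Δv/dt = (1.8000, 3.1000, -3.3000)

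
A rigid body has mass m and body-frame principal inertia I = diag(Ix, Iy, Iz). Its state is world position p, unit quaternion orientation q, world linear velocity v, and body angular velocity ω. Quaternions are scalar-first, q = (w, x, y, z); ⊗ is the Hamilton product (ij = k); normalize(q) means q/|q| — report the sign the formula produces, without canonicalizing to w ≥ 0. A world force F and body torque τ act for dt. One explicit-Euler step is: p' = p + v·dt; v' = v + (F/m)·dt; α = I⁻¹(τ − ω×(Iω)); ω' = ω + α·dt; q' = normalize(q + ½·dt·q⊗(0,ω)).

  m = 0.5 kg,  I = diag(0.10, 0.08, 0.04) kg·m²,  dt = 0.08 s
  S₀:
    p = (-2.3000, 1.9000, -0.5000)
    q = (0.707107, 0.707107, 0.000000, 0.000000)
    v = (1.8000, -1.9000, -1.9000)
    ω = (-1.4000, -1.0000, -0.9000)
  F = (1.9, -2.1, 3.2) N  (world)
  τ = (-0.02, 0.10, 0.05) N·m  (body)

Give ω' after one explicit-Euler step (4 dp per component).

(τ − ω×Iω)/I = (0.1600, 0.3050, 1.9500)
new body rate ω' = (-1.3872, -0.9756, -0.7440)

ω' = (-1.3872, -0.9756, -0.7440)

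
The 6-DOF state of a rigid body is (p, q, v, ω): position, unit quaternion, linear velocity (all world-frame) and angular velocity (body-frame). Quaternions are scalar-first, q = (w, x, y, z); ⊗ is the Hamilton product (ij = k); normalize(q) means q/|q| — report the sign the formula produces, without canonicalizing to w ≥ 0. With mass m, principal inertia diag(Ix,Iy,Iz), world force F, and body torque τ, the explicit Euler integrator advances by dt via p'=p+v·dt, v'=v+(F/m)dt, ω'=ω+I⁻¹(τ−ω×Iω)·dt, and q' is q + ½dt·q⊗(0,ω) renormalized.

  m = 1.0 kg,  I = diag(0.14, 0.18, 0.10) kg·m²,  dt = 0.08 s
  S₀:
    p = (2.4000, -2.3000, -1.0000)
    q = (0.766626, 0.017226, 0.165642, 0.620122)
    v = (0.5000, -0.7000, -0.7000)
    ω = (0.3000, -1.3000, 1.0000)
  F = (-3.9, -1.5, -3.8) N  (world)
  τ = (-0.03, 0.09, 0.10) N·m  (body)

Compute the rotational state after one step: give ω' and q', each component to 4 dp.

precession coupling ω×(Iω) = (0.1040, 0.0120, -0.0156)
angular accel α = (-0.9571, 0.4333, 1.1560)
new body rate ω' = (0.2234, -1.2653, 1.0925)
Hamilton product q⊗(0,ω) = (-0.4099552, 1.2017884, -0.8278032, 0.6945396)
q + ½dt·q⊗(0,ω), renormalized = (0.7486, 0.0652, 0.1322, 0.6465)

ω' = (0.2234, -1.2653, 1.0925)
q' = (0.7486, 0.0652, 0.1322, 0.6465)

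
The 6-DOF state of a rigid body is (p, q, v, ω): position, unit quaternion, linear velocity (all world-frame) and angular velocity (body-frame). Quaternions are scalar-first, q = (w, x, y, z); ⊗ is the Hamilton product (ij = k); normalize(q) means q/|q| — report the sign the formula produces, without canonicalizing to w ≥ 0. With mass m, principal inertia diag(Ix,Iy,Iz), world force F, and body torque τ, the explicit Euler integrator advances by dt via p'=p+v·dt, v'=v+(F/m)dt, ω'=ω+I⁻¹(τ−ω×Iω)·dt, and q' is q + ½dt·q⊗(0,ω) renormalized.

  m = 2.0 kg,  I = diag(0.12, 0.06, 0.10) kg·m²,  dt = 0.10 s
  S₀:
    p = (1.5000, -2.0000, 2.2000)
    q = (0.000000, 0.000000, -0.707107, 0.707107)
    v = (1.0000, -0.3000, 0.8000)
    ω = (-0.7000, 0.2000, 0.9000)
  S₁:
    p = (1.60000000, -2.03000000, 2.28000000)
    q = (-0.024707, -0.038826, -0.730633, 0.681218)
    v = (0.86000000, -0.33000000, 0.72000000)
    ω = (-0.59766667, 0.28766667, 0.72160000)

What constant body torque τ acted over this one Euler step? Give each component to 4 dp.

τ = (0.1300, 0.0400, -0.1700)

rate change Δω = (0.10233333, 0.08766667, -0.17840000)
τ = I·(Δω/dt) + ω₀×(Iω₀) = (0.1300, 0.0400, -0.1700)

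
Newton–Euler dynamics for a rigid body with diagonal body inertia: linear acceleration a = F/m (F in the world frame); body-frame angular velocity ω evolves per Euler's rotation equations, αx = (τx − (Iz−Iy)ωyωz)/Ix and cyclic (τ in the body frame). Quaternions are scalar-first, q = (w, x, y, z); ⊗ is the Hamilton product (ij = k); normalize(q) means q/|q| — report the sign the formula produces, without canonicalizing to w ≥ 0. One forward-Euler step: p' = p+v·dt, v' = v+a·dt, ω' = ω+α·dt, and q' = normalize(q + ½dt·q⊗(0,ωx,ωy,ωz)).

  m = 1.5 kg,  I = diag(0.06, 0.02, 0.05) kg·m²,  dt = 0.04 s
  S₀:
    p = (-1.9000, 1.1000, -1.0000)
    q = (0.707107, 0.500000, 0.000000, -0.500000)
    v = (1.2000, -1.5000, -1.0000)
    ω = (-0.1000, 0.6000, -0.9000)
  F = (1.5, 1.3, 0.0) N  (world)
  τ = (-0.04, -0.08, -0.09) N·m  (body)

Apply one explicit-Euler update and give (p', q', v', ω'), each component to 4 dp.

a = (1.0000, 0.8667, 0.0000)
p + v·dt = (-1.8520, 1.0400, -1.0400)
v + (F/m)dt = (1.2400, -1.4653, -1.0000)
precession coupling ω×(Iω) = (-0.0162, 0.0009, 0.0024)
α = I⁻¹(τ − ω×Iω) = (-0.3967, -4.0450, -1.8480)
new body rate ω' = (-0.1159, 0.4382, -0.9739)
2q̇ = q⊗(0,ω) = (-0.4000000, 0.2292893, 0.9242642, -0.3363963)
updated quaternion q' = (0.6989, 0.5045, 0.0185, -0.5066)

p' = (-1.8520, 1.0400, -1.0400)
q' = (0.6989, 0.5045, 0.0185, -0.5066)
v' = (1.2400, -1.4653, -1.0000)
ω' = (-0.1159, 0.4382, -0.9739)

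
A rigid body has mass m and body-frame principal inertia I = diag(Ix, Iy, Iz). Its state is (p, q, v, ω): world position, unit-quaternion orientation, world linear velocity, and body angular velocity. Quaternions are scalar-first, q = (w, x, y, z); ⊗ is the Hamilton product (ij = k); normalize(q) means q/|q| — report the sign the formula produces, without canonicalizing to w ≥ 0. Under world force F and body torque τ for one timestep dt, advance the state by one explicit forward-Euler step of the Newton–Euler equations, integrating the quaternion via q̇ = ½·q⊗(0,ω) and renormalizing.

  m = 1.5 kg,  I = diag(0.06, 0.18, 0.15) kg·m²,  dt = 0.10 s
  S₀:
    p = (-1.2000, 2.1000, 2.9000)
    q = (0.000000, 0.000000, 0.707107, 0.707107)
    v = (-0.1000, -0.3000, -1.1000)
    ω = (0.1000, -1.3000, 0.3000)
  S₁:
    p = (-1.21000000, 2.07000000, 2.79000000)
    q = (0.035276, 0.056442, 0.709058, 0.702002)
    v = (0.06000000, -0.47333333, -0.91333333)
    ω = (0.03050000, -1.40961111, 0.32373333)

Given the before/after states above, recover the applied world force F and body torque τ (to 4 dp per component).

ω₁ − ω₀ = (-0.06950000, -0.10961111, 0.02373333)
precession coupling = (0.0117, -0.0027, -0.0156)
τ = I·(Δω/dt) + ω₀×(Iω₀) = (-0.0300, -0.2000, 0.0200)
Δv = v₁−v₀ = (0.16000000, -0.17333333, 0.18666667)
m·(v₁−v₀)/dt = (2.4000, -2.6000, 2.8000)

F = (2.4000, -2.6000, 2.8000)
τ = (-0.0300, -0.2000, 0.0200)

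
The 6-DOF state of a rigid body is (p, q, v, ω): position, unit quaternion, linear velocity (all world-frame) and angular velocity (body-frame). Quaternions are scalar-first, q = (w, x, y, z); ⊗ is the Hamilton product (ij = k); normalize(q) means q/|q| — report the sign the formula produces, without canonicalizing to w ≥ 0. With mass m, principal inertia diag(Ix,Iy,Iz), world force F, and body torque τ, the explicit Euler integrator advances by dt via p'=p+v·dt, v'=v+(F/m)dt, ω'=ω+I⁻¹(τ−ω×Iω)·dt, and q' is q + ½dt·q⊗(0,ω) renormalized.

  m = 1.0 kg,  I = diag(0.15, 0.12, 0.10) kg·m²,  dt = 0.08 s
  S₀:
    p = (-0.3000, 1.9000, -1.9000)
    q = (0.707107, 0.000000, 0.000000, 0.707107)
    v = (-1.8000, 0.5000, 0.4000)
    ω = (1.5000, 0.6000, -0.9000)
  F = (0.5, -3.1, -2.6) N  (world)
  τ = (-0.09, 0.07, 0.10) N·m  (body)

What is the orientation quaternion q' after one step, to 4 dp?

q⊗(0,ω) = (0.6363963, 0.6363963, 1.4849247, -0.6363963)
q + ½dt·q⊗(0,ω), renormalized = (0.7306, 0.0254, 0.0592, 0.6798)

q' = (0.7306, 0.0254, 0.0592, 0.6798)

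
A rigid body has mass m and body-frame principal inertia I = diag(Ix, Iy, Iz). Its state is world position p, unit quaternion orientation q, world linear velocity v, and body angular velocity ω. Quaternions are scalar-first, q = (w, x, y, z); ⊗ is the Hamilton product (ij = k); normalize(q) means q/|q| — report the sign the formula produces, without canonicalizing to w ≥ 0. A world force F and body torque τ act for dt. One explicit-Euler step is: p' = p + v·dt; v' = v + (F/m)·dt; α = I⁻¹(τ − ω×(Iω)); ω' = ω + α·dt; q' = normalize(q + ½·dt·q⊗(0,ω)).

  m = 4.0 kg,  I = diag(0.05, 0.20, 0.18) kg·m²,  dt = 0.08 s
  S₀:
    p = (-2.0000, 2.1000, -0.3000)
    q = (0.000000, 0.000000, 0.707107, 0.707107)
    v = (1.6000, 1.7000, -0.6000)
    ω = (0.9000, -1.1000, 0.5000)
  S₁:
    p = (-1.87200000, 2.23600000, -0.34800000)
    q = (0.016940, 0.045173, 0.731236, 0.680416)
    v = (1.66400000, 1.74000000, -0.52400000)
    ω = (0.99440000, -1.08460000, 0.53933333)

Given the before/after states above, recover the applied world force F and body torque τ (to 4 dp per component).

Δv = v₁−v₀ = (0.06400000, 0.04000000, 0.07600000)
applied force F = (3.2000, 2.0000, 3.8000)
ω₁ − ω₀ = (0.09440000, 0.01540000, 0.03933333)
τ = I·(Δω/dt) + ω₀×(Iω₀) = (0.0700, -0.0200, -0.0600)

F = (3.2000, 2.0000, 3.8000)
τ = (0.0700, -0.0200, -0.0600)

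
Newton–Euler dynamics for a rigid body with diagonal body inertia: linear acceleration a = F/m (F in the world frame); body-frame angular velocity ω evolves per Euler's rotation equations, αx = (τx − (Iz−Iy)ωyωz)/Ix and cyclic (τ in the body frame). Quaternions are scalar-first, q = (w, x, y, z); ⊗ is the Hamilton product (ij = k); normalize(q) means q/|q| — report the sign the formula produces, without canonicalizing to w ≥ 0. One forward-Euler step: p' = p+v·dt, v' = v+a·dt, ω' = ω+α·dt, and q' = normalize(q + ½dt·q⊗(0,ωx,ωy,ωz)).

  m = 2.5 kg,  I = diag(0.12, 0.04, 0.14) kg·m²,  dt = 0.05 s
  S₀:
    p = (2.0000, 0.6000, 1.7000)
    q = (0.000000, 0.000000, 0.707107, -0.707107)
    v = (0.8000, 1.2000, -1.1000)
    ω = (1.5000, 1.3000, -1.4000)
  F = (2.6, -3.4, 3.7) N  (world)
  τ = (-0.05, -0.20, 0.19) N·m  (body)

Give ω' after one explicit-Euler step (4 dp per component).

precession coupling ω×(Iω) = (-0.1820, 0.0420, -0.1560)
α = I⁻¹(τ − ω×Iω) = (1.1000, -6.0500, 2.4714)
ω' = ω + α·dt = (1.5550, 0.9975, -1.2764)

ω' = (1.5550, 0.9975, -1.2764)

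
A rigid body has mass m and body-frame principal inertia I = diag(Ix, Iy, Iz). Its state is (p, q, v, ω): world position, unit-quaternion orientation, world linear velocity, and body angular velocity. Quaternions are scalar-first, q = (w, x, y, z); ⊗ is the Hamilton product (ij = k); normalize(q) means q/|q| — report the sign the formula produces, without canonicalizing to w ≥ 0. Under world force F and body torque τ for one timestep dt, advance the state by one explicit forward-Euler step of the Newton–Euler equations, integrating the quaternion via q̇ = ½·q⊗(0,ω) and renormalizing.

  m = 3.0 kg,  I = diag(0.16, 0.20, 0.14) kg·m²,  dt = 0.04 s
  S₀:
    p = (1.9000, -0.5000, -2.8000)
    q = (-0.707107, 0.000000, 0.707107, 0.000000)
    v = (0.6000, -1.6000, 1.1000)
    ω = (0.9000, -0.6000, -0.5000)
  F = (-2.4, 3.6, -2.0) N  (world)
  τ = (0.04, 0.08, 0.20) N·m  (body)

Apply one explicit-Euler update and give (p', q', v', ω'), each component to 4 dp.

p' = (1.9240, -0.5640, -2.7560)
q' = (-0.6984, -0.0198, 0.7154, -0.0057)
v' = (0.5680, -1.5520, 1.0733)
ω' = (0.9145, -0.5822, -0.4367)

(τ − ω×Iω)/I = (0.3625, 0.4450, 1.5829)
new body rate ω' = (0.9145, -0.5822, -0.4367)
2q̇ = q⊗(0,ω) = (0.4242642, -0.9899498, 0.4242642, -0.2828428)
updated quaternion q' = (-0.6984, -0.0198, 0.7154, -0.0057)
new position p' = (1.9240, -0.5640, -2.7560)
v' = v + a·dt = (0.5680, -1.5520, 1.0733)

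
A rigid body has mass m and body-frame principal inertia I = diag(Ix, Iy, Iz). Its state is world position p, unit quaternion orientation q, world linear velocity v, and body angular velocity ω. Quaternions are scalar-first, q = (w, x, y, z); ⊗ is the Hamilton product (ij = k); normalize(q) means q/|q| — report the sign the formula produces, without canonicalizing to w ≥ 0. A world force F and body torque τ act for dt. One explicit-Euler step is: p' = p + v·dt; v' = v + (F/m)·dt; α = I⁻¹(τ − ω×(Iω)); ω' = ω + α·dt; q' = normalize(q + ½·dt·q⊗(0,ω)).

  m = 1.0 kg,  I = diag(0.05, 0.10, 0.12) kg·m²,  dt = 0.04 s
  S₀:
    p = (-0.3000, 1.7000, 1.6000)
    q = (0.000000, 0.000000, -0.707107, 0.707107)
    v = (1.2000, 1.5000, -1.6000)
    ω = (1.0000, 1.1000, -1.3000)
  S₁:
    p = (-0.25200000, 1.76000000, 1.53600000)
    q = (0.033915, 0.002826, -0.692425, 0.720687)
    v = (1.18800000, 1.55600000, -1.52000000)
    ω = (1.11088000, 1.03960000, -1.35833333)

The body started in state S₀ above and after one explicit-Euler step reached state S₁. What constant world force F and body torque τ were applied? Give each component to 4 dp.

v₁ − v₀ = (-0.01200000, 0.05600000, 0.08000000)
m·(v₁−v₀)/dt = (-0.3000, 1.4000, 2.0000)
rate change Δω = (0.11088000, -0.06040000, -0.05833333)
precession coupling = (-0.0286, 0.0910, 0.0550)
I·α + gyro = (0.1100, -0.0600, -0.1200)

F = (-0.3000, 1.4000, 2.0000)
τ = (0.1100, -0.0600, -0.1200)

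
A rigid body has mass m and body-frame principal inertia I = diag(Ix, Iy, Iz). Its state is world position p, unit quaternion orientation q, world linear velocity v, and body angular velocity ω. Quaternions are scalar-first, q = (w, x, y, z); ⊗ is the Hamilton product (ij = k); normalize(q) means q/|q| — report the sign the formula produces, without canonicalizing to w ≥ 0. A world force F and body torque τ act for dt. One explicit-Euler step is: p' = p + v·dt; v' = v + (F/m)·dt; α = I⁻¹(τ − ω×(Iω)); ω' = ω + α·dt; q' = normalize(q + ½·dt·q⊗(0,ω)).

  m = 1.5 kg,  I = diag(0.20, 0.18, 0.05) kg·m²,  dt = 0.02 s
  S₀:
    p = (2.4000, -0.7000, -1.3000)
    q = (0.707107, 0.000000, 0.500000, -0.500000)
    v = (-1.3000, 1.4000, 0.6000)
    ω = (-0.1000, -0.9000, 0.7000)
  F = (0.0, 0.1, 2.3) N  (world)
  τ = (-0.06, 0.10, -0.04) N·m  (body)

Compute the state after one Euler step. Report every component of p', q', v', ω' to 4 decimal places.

p' = (2.3740, -0.6720, -1.2880)
q' = (0.7151, -0.0017, 0.4941, -0.4945)
v' = (-1.3000, 1.4013, 0.6307)
ω' = (-0.1142, -0.8877, 0.6847)

p + v·dt = (2.3740, -0.6720, -1.2880)
new velocity v' = (-1.3000, 1.4013, 0.6307)
α = I⁻¹(τ − ω×Iω) = (-0.7095, 0.6139, -0.7640)
ω + α·dt = (-0.1142, -0.8877, 0.6847)
q⊗(0,ω) = (0.8000000, -0.1707107, -0.5863963, 0.5449749)
updated quaternion q' = (0.7151, -0.0017, 0.4941, -0.4945)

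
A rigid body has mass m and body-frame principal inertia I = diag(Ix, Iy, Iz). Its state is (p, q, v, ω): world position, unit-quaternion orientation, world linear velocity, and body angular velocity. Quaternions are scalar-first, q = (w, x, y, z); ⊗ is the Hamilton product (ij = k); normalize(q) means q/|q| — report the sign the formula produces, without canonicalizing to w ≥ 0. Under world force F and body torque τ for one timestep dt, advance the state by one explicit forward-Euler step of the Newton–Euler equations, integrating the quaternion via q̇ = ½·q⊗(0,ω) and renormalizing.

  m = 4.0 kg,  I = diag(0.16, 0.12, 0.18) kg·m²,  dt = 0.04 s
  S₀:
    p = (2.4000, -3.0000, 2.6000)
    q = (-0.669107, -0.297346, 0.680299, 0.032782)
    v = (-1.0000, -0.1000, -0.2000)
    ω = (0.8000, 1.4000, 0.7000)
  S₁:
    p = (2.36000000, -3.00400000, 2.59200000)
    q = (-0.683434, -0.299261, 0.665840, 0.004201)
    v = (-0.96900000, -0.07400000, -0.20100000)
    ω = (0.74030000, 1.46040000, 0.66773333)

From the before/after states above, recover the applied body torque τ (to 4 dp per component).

τ = (-0.1800, 0.1700, -0.1900)

Δω = ω₁−ω₀ = (-0.05970000, 0.06040000, -0.03226667)
applied torque τ = (-0.1800, 0.1700, -0.1900)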